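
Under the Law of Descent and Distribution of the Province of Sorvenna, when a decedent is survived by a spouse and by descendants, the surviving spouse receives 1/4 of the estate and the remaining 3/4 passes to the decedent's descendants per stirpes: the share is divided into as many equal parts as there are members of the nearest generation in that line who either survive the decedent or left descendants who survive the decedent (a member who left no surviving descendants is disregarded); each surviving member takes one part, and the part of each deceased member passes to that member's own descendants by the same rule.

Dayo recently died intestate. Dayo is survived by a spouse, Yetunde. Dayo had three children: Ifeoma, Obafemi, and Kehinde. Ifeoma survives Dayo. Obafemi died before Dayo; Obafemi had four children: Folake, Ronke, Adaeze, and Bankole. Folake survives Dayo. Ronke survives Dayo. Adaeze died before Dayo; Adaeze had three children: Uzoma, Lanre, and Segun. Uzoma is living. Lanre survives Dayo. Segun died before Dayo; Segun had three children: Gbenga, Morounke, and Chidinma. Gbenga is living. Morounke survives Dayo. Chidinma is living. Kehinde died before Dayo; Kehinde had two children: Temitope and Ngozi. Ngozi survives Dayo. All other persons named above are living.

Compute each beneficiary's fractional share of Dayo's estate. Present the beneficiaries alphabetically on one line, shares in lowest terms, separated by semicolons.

Bankole 1/16; Chidinma 1/144; Folake 1/16; Gbenga 1/144; Ifeoma 1/4; Lanre 1/48; Morounke 1/144; Ngozi 1/8; Ronke 1/16; Temitope 1/8; Uzoma 1/48; Yetunde 1/4

Yetunde, as surviving spouse, takes 1/4.
The remaining 3/4 passes to Dayo's descendants per stirpes.
The 3/4 is divided into 3 equal shares of 1/4 among Ifeoma, Obafemi, Kehinde.
Ifeoma is living and takes 1/4.
Obafemi predeceased; the 1/4 allotted to Obafemi's branch passes to Obafemi's issue by representation.
The 1/4 is divided into 4 equal shares of 1/16 among Folake, Ronke, Adaeze, Bankole.
Folake is living and takes 1/16.
Ronke is living and takes 1/16.
Adaeze predeceased; the 1/16 allotted to Adaeze's branch passes to Adaeze's issue by representation.
The 1/16 is divided into 3 equal shares of 1/48 among Uzoma, Lanre, Segun.
Uzoma is living and takes 1/48.
Lanre is living and takes 1/48.
Segun predeceased; the 1/48 allotted to Segun's branch passes to Segun's issue by representation.
The 1/48 is divided into 3 equal shares of 1/144 among Gbenga, Morounke, Chidinma.
Gbenga is living and takes 1/144.
Morounke is living and takes 1/144.
Chidinma is living and takes 1/144.
Bankole is living and takes 1/16.
Kehinde predeceased; the 1/4 allotted to Kehinde's branch passes to Kehinde's issue by representation.
The 1/4 is divided into 2 equal shares of 1/8 among Temitope, Ngozi.
Temitope is living and takes 1/8.
Ngozi is living and takes 1/8.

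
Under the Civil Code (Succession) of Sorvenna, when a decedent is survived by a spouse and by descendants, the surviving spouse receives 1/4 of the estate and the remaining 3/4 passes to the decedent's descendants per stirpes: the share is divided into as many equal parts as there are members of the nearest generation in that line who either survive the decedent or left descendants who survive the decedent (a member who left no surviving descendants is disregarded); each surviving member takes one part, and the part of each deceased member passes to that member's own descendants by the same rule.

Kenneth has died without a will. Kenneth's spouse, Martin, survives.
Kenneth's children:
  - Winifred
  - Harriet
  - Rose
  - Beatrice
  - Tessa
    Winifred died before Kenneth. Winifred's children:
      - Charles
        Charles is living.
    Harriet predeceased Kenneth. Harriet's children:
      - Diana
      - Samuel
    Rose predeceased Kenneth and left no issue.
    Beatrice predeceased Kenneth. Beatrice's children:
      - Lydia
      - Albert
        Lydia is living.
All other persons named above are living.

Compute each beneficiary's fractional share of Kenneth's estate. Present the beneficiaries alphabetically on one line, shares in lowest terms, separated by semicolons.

Albert 3/32; Charles 3/16; Diana 3/32; Lydia 3/32; Martin 1/4; Samuel 3/32; Tessa 3/16

Martin, as surviving spouse, takes 1/4.
The remaining 3/4 passes to Kenneth's descendants per stirpes.
Rose left no surviving issue, so that branch lapses and is disregarded.
The 3/4 is divided into 4 equal shares of 3/16 among Winifred, Harriet, Beatrice, Tessa.
Winifred predeceased; the 3/16 allotted to Winifred's branch passes to Winifred's issue by representation.
Charles is the sole taker at this level and receives the full 3/16.
Harriet predeceased; the 3/16 allotted to Harriet's branch passes to Harriet's issue by representation.
The 3/16 is divided into 2 equal shares of 3/32 among Diana, Samuel.
Diana is living and takes 3/32.
Samuel is living and takes 3/32.
Beatrice predeceased; the 3/16 allotted to Beatrice's branch passes to Beatrice's issue by representation.
The 3/16 is divided into 2 equal shares of 3/32 among Lydia, Albert.
Lydia is living and takes 3/32.
Albert is living and takes 3/32.
Tessa is living and takes 3/16.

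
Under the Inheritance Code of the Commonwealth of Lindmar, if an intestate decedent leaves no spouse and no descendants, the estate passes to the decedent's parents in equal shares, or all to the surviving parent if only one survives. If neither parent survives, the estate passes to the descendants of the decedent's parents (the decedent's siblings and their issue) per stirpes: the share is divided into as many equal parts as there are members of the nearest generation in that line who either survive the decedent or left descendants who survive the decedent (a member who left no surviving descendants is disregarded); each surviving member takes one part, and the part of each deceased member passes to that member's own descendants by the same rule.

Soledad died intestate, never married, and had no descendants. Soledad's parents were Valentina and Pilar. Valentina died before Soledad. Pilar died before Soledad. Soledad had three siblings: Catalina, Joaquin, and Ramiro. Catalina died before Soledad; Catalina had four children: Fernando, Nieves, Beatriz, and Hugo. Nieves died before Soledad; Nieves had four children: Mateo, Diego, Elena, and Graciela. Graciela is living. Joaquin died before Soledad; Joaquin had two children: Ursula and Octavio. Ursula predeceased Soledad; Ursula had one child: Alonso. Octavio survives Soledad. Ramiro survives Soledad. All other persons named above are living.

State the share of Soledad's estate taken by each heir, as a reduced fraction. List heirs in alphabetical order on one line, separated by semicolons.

Alonso 1/6; Beatriz 1/12; Diego 1/48; Elena 1/48; Fernando 1/12; Graciela 1/48; Hugo 1/12; Mateo 1/48; Octavio 1/6; Ramiro 1/3

Neither parent survives and there are no descendants, so the estate passes to Soledad's siblings and their issue per stirpes.
The estate is divided into 3 equal shares of 1/3 among Catalina, Joaquin, Ramiro.
Catalina predeceased; the 1/3 allotted to Catalina's branch passes to Catalina's issue by representation.
The 1/3 is divided into 4 equal shares of 1/12 among Fernando, Nieves, Beatriz, Hugo.
Fernando is living and takes 1/12.
Nieves predeceased; the 1/12 allotted to Nieves's branch passes to Nieves's issue by representation.
The 1/12 is divided into 4 equal shares of 1/48 among Mateo, Diego, Elena, Graciela.
Mateo is living and takes 1/48.
Diego is living and takes 1/48.
Elena is living and takes 1/48.
Graciela is living and takes 1/48.
Beatriz is living and takes 1/12.
Hugo is living and takes 1/12.
Joaquin predeceased; the 1/3 allotted to Joaquin's branch passes to Joaquin's issue by representation.
The 1/3 is divided into 2 equal shares of 1/6 among Ursula, Octavio.
Ursula predeceased; the 1/6 allotted to Ursula's branch passes to Ursula's issue by representation.
Alonso is the sole taker at this level and receives the full 1/6.
Octavio is living and takes 1/6.
Ramiro is living and takes 1/3.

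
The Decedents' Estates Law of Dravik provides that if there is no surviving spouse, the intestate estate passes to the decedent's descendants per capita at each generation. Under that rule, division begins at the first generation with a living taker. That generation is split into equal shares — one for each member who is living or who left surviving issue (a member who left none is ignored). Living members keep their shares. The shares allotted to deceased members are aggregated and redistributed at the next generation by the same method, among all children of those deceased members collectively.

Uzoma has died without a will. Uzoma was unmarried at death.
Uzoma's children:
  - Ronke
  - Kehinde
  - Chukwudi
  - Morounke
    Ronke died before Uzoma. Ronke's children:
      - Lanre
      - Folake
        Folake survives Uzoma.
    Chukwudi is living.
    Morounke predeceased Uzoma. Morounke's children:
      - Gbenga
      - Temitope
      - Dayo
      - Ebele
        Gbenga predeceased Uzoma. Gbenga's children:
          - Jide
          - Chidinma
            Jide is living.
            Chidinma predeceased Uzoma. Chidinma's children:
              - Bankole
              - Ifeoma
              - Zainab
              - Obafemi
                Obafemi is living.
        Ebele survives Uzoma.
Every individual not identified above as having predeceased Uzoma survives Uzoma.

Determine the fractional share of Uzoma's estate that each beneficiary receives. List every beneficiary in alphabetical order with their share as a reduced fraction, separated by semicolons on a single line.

There is no surviving spouse, so the entire estate passes to Uzoma's descendants per capita at each generation.
At generation 1 (Ronke, Kehinde, Chukwudi, Morounke) there are 4 shares of (1)/4 = 1/4 each.
Living: Kehinde and Chukwudi — each takes 1/4.
Deceased: Ronke and Morounke. Their combined 1/2 is pooled and carried to generation 2.
At generation 2 (Lanre, Folake, Gbenga, Temitope, Dayo, Ebele) there are 6 shares of (1/2)/6 = 1/12 each.
Living: Lanre, Folake, Temitope, Dayo, and Ebele — each takes 1/12.
Deceased: Gbenga. That 1/12 share is carried to generation 3.
At generation 3 (Jide, Chidinma) there are 2 shares of (1/12)/2 = 1/24 each.
Living: Jide — each takes 1/24.
Deceased: Chidinma. That 1/24 share is carried to generation 4.
At generation 4 (Bankole, Ifeoma, Zainab, Obafemi) there are 4 shares of (1/24)/4 = 1/96 each.
Living: Bankole, Ifeoma, Zainab, and Obafemi — each takes 1/96.

Bankole 1/96; Chukwudi 1/4; Dayo 1/12; Ebele 1/12; Folake 1/12; Ifeoma 1/96; Jide 1/24; Kehinde 1/4; Lanre 1/12; Obafemi 1/96; Temitope 1/12; Zainab 1/96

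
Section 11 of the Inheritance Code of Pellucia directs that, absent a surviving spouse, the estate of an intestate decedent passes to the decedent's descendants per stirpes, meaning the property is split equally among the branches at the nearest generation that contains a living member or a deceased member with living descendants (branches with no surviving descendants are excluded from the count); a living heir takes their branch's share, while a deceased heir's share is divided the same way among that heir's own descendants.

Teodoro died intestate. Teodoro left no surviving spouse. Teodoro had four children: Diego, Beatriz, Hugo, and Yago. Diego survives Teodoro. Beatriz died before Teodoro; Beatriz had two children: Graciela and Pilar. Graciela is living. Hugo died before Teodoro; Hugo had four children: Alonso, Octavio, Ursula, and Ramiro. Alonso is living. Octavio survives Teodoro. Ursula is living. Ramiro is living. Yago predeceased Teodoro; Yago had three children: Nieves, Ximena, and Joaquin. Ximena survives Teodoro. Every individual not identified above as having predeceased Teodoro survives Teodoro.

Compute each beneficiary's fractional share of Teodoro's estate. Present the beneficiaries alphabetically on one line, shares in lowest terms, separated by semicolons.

There is no surviving spouse, so the entire estate passes to Teodoro's descendants per stirpes.
The estate is divided into 4 equal shares of 1/4 among Diego, Beatriz, Hugo, Yago.
Diego is living and takes 1/4.
Beatriz predeceased; the 1/4 allotted to Beatriz's branch passes to Beatriz's issue by representation.
The 1/4 is divided into 2 equal shares of 1/8 among Graciela, Pilar.
Graciela is living and takes 1/8.
Pilar is living and takes 1/8.
Hugo predeceased; the 1/4 allotted to Hugo's branch passes to Hugo's issue by representation.
The 1/4 is divided into 4 equal shares of 1/16 among Alonso, Octavio, Ursula, Ramiro.
Alonso is living and takes 1/16.
Octavio is living and takes 1/16.
Ursula is living and takes 1/16.
Ramiro is living and takes 1/16.
Yago predeceased; the 1/4 allotted to Yago's branch passes to Yago's issue by representation.
The 1/4 is divided into 3 equal shares of 1/12 among Nieves, Ximena, Joaquin.
Nieves is living and takes 1/12.
Ximena is living and takes 1/12.
Joaquin is living and takes 1/12.

Alonso 1/16; Diego 1/4; Graciela 1/8; Joaquin 1/12; Nieves 1/12; Octavio 1/16; Pilar 1/8; Ramiro 1/16; Ursula 1/16; Ximena 1/12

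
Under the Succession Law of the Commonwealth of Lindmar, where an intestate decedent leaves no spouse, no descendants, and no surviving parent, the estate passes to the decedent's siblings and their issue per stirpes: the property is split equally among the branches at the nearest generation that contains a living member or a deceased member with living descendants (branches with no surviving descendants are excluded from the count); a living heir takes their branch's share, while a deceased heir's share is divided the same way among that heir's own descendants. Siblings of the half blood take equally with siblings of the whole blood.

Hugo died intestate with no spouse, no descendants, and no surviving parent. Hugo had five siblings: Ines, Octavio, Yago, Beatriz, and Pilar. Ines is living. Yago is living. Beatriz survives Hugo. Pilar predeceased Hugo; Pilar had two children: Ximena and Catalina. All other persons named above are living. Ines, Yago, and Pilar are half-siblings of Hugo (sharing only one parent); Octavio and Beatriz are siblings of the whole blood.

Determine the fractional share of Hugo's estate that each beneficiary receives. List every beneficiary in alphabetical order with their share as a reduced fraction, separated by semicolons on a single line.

Beatriz 1/5; Catalina 1/10; Ines 1/5; Octavio 1/5; Ximena 1/10; Yago 1/5

No spouse, descendants, or parent survives, so the estate passes to Hugo's siblings per stirpes.
Half-blood and whole-blood siblings take equally under the stated rule.
The estate is divided into 5 equal shares of 1/5 among Ines, Octavio, Yago, Beatriz, Pilar.
Ines is living and takes 1/5.
Octavio is living and takes 1/5.
Yago is living and takes 1/5.
Beatriz is living and takes 1/5.
Pilar predeceased; the 1/5 allotted to Pilar's branch passes to Pilar's issue by representation.
The 1/5 is divided into 2 equal shares of 1/10 among Ximena, Catalina.
Ximena is living and takes 1/10.
Catalina is living and takes 1/10.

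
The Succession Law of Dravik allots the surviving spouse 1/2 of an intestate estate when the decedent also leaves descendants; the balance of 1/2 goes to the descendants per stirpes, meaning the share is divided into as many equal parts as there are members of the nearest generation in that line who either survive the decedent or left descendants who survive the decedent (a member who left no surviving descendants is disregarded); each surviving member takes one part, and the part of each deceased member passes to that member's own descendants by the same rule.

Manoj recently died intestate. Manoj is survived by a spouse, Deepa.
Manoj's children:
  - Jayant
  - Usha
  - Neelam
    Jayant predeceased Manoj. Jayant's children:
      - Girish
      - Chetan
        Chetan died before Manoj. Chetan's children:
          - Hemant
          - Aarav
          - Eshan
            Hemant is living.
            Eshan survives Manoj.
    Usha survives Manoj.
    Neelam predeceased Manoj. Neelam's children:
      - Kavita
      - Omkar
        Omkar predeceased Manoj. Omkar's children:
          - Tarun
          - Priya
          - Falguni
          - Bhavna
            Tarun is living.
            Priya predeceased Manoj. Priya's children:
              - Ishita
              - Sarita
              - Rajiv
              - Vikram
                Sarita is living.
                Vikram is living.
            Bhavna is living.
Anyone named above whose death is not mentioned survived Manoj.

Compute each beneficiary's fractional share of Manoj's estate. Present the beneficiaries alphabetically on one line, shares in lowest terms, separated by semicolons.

Deepa, as surviving spouse, takes 1/2.
The remaining 1/2 passes to Manoj's descendants per stirpes.
The 1/2 is divided into 3 equal shares of 1/6 among Jayant, Usha, Neelam.
Jayant predeceased; the 1/6 allotted to Jayant's branch passes to Jayant's issue by representation.
The 1/6 is divided into 2 equal shares of 1/12 among Girish, Chetan.
Girish is living and takes 1/12.
Chetan predeceased; the 1/12 allotted to Chetan's branch passes to Chetan's issue by representation.
The 1/12 is divided into 3 equal shares of 1/36 among Hemant, Aarav, Eshan.
Hemant is living and takes 1/36.
Aarav is living and takes 1/36.
Eshan is living and takes 1/36.
Usha is living and takes 1/6.
Neelam predeceased; the 1/6 allotted to Neelam's branch passes to Neelam's issue by representation.
The 1/6 is divided into 2 equal shares of 1/12 among Kavita, Omkar.
Kavita is living and takes 1/12.
Omkar predeceased; the 1/12 allotted to Omkar's branch passes to Omkar's issue by representation.
The 1/12 is divided into 4 equal shares of 1/48 among Tarun, Priya, Falguni, Bhavna.
Tarun is living and takes 1/48.
Priya predeceased; the 1/48 allotted to Priya's branch passes to Priya's issue by representation.
The 1/48 is divided into 4 equal shares of 1/192 among Ishita, Sarita, Rajiv, Vikram.
Ishita is living and takes 1/192.
Sarita is living and takes 1/192.
Rajiv is living and takes 1/192.
Vikram is living and takes 1/192.
Falguni is living and takes 1/48.
Bhavna is living and takes 1/48.

Aarav 1/36; Bhavna 1/48; Deepa 1/2; Eshan 1/36; Falguni 1/48; Girish 1/12; Hemant 1/36; Ishita 1/192; Kavita 1/12; Rajiv 1/192; Sarita 1/192; Tarun 1/48; Usha 1/6; Vikram 1/192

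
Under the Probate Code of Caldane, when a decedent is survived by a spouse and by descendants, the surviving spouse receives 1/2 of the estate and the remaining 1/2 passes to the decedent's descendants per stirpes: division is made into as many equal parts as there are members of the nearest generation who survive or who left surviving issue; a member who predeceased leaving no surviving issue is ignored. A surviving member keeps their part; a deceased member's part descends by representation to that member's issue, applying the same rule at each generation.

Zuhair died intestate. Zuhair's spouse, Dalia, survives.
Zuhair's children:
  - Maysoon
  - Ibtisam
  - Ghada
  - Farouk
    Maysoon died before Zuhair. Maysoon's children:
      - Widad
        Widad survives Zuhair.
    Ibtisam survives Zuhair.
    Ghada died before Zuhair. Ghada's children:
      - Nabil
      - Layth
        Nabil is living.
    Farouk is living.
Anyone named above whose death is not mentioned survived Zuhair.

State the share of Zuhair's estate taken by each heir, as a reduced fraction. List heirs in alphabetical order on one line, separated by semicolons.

Dalia, as surviving spouse, takes 1/2.
The remaining 1/2 passes to Zuhair's descendants per stirpes.
The 1/2 is divided into 4 equal shares of 1/8 among Maysoon, Ibtisam, Ghada, Farouk.
Maysoon predeceased; the 1/8 allotted to Maysoon's branch passes to Maysoon's issue by representation.
Widad is the sole taker at this level and receives the full 1/8.
Ibtisam is living and takes 1/8.
Ghada predeceased; the 1/8 allotted to Ghada's branch passes to Ghada's issue by representation.
The 1/8 is divided into 2 equal shares of 1/16 among Nabil, Layth.
Nabil is living and takes 1/16.
Layth is living and takes 1/16.
Farouk is living and takes 1/8.

Dalia 1/2; Farouk 1/8; Ibtisam 1/8; Layth 1/16; Nabil 1/16; Widad 1/8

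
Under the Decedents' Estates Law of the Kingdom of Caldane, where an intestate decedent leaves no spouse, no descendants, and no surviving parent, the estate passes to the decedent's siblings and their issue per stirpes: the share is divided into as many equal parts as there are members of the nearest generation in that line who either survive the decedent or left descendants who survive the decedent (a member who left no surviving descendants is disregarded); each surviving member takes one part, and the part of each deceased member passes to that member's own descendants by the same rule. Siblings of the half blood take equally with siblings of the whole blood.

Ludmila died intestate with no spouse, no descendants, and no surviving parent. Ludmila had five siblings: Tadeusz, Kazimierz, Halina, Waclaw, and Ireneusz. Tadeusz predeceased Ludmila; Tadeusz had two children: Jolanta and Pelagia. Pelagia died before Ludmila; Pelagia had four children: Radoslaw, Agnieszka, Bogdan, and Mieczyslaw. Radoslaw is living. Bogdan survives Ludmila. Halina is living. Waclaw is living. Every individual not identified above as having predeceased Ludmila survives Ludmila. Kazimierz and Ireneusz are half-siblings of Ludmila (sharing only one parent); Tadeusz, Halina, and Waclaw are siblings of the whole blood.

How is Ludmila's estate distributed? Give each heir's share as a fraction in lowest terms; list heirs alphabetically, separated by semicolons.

No spouse, descendants, or parent survives, so the estate passes to Ludmila's siblings per stirpes.
Half-blood and whole-blood siblings take equally under the stated rule.
The estate is divided into 5 equal shares of 1/5 among Tadeusz, Kazimierz, Halina, Waclaw, Ireneusz.
Tadeusz predeceased; the 1/5 allotted to Tadeusz's branch passes to Tadeusz's issue by representation.
The 1/5 is divided into 2 equal shares of 1/10 among Jolanta, Pelagia.
Jolanta is living and takes 1/10.
Pelagia predeceased; the 1/10 allotted to Pelagia's branch passes to Pelagia's issue by representation.
The 1/10 is divided into 4 equal shares of 1/40 among Radoslaw, Agnieszka, Bogdan, Mieczyslaw.
Radoslaw is living and takes 1/40.
Agnieszka is living and takes 1/40.
Bogdan is living and takes 1/40.
Mieczyslaw is living and takes 1/40.
Kazimierz is living and takes 1/5.
Halina is living and takes 1/5.
Waclaw is living and takes 1/5.
Ireneusz is living and takes 1/5.

Agnieszka 1/40; Bogdan 1/40; Halina 1/5; Ireneusz 1/5; Jolanta 1/10; Kazimierz 1/5; Mieczyslaw 1/40; Radoslaw 1/40; Waclaw 1/5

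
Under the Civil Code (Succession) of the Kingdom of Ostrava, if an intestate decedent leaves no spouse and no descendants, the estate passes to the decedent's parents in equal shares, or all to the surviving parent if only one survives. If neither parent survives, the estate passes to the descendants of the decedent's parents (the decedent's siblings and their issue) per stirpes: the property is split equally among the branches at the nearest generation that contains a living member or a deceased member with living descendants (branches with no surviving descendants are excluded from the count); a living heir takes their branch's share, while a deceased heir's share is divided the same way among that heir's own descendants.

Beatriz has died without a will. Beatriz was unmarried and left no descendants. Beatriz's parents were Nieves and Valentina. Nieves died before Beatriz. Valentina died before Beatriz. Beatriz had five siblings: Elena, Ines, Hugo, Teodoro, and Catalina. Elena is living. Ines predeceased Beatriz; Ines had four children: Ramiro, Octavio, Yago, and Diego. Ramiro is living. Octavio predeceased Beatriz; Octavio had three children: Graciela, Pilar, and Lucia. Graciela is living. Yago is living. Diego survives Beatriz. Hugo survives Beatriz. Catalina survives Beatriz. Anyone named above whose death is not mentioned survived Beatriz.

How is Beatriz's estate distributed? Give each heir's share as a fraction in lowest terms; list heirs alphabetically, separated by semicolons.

Neither parent survives and there are no descendants, so the estate passes to Beatriz's siblings and their issue per stirpes.
The estate is divided into 5 equal shares of 1/5 among Elena, Ines, Hugo, Teodoro, Catalina.
Elena is living and takes 1/5.
Ines predeceased; the 1/5 allotted to Ines's branch passes to Ines's issue by representation.
The 1/5 is divided into 4 equal shares of 1/20 among Ramiro, Octavio, Yago, Diego.
Ramiro is living and takes 1/20.
Octavio predeceased; the 1/20 allotted to Octavio's branch passes to Octavio's issue by representation.
The 1/20 is divided into 3 equal shares of 1/60 among Graciela, Pilar, Lucia.
Graciela is living and takes 1/60.
Pilar is living and takes 1/60.
Lucia is living and takes 1/60.
Yago is living and takes 1/20.
Diego is living and takes 1/20.
Hugo is living and takes 1/5.
Teodoro is living and takes 1/5.
Catalina is living and takes 1/5.

Catalina 1/5; Diego 1/20; Elena 1/5; Graciela 1/60; Hugo 1/5; Lucia 1/60; Pilar 1/60; Ramiro 1/20; Teodoro 1/5; Yago 1/20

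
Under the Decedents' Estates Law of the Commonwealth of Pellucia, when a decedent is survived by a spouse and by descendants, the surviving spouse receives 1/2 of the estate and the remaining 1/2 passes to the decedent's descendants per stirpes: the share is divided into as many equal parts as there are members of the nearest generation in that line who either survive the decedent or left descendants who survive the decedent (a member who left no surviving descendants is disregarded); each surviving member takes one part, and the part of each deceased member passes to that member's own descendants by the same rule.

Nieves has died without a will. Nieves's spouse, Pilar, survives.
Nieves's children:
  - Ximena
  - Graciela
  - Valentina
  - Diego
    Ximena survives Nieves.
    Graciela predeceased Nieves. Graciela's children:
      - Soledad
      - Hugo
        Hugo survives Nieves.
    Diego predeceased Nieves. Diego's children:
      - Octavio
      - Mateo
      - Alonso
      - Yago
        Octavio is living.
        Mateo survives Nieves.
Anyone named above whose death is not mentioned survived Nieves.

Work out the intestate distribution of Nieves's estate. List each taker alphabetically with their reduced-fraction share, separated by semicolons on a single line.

Alonso 1/32; Hugo 1/16; Mateo 1/32; Octavio 1/32; Pilar 1/2; Soledad 1/16; Valentina 1/8; Ximena 1/8; Yago 1/32

Pilar, as surviving spouse, takes 1/2.
The remaining 1/2 passes to Nieves's descendants per stirpes.
The 1/2 is divided into 4 equal shares of 1/8 among Ximena, Graciela, Valentina, Diego.
Ximena is living and takes 1/8.
Graciela predeceased; the 1/8 allotted to Graciela's branch passes to Graciela's issue by representation.
The 1/8 is divided into 2 equal shares of 1/16 among Soledad, Hugo.
Soledad is living and takes 1/16.
Hugo is living and takes 1/16.
Valentina is living and takes 1/8.
Diego predeceased; the 1/8 allotted to Diego's branch passes to Diego's issue by representation.
The 1/8 is divided into 4 equal shares of 1/32 among Octavio, Mateo, Alonso, Yago.
Octavio is living and takes 1/32.
Mateo is living and takes 1/32.
Alonso is living and takes 1/32.
Yago is living and takes 1/32.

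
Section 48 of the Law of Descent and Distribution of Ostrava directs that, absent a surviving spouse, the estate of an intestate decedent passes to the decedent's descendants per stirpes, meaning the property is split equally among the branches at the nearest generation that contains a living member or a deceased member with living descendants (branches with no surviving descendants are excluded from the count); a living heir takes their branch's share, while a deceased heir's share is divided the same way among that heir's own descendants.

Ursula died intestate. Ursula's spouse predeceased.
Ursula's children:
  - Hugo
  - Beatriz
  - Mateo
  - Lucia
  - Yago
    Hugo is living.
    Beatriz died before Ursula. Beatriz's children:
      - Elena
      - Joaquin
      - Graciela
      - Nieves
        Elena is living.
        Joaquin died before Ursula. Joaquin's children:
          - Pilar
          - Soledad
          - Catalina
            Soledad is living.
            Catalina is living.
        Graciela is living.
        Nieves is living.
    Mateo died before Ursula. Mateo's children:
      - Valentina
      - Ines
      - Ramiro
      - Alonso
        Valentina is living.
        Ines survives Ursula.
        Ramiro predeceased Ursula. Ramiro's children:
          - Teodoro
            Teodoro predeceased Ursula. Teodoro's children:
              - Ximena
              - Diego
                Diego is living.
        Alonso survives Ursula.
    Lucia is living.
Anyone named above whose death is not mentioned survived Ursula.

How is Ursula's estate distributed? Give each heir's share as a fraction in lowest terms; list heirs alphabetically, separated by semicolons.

Alonso 1/20; Catalina 1/60; Diego 1/40; Elena 1/20; Graciela 1/20; Hugo 1/5; Ines 1/20; Lucia 1/5; Nieves 1/20; Pilar 1/60; Soledad 1/60; Valentina 1/20; Ximena 1/40; Yago 1/5

There is no surviving spouse, so the entire estate passes to Ursula's descendants per stirpes.
The estate is divided into 5 equal shares of 1/5 among Hugo, Beatriz, Mateo, Lucia, Yago.
Hugo is living and takes 1/5.
Beatriz predeceased; the 1/5 allotted to Beatriz's branch passes to Beatriz's issue by representation.
The 1/5 is divided into 4 equal shares of 1/20 among Elena, Joaquin, Graciela, Nieves.
Elena is living and takes 1/20.
Joaquin predeceased; the 1/20 allotted to Joaquin's branch passes to Joaquin's issue by representation.
The 1/20 is divided into 3 equal shares of 1/60 among Pilar, Soledad, Catalina.
Pilar is living and takes 1/60.
Soledad is living and takes 1/60.
Catalina is living and takes 1/60.
Graciela is living and takes 1/20.
Nieves is living and takes 1/20.
Mateo predeceased; the 1/5 allotted to Mateo's branch passes to Mateo's issue by representation.
The 1/5 is divided into 4 equal shares of 1/20 among Valentina, Ines, Ramiro, Alonso.
Valentina is living and takes 1/20.
Ines is living and takes 1/20.
Ramiro predeceased; the 1/20 allotted to Ramiro's branch passes to Ramiro's issue by representation.
Teodoro's line is the sole branch at this level, so the full 1/20 passes to Teodoro's issue by representation.
The 1/20 is divided into 2 equal shares of 1/40 among Ximena, Diego.
Ximena is living and takes 1/40.
Diego is living and takes 1/40.
Alonso is living and takes 1/20.
Lucia is living and takes 1/5.
Yago is living and takes 1/5.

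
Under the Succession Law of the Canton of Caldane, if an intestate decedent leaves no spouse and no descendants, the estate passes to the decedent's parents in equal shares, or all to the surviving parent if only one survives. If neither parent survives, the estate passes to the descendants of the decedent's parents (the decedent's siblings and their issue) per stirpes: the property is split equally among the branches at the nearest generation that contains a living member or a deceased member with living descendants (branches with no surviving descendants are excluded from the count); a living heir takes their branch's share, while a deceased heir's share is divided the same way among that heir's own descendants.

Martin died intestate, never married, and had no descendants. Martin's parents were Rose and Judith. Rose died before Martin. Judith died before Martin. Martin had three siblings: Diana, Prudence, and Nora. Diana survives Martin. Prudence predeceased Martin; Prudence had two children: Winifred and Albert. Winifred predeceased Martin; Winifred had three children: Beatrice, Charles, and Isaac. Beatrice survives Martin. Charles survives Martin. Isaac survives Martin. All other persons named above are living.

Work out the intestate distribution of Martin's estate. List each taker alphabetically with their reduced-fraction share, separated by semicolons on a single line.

Albert 1/6; Beatrice 1/18; Charles 1/18; Diana 1/3; Isaac 1/18; Nora 1/3

Neither parent survives and there are no descendants, so the estate passes to Martin's siblings and their issue per stirpes.
The estate is divided into 3 equal shares of 1/3 among Diana, Prudence, Nora.
Diana is living and takes 1/3.
Prudence predeceased; the 1/3 allotted to Prudence's branch passes to Prudence's issue by representation.
The 1/3 is divided into 2 equal shares of 1/6 among Winifred, Albert.
Winifred predeceased; the 1/6 allotted to Winifred's branch passes to Winifred's issue by representation.
The 1/6 is divided into 3 equal shares of 1/18 among Beatrice, Charles, Isaac.
Beatrice is living and takes 1/18.
Charles is living and takes 1/18.
Isaac is living and takes 1/18.
Albert is living and takes 1/6.
Nora is living and takes 1/3.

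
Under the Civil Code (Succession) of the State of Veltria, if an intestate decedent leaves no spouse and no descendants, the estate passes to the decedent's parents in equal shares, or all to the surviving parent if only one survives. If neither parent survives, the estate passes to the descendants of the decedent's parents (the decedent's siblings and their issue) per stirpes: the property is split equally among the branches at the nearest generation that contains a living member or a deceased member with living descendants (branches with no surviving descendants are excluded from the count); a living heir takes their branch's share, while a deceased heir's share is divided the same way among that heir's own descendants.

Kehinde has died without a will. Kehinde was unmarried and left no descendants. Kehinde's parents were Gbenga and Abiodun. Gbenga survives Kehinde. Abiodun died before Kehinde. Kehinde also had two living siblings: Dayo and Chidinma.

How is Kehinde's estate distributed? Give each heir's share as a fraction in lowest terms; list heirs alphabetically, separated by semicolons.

Only one parent, Gbenga, survives, so Gbenga takes the entire estate. The siblings take nothing because a surviving parent has priority.

Gbenga 1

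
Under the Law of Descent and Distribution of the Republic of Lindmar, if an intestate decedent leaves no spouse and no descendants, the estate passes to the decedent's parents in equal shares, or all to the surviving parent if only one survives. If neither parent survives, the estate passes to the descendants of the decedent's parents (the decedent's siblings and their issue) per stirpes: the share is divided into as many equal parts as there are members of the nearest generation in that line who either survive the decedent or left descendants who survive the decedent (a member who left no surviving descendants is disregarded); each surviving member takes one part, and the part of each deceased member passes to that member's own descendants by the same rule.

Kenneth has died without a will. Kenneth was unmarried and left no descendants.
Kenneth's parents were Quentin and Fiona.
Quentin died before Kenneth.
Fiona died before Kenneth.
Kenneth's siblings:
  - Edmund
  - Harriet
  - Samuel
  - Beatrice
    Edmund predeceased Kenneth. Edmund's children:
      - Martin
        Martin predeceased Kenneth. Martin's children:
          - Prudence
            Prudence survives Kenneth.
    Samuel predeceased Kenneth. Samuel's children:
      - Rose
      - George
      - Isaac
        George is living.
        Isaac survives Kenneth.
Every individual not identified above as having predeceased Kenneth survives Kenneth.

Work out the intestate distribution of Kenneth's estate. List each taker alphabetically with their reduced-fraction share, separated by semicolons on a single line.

Beatrice 1/4; George 1/12; Harriet 1/4; Isaac 1/12; Prudence 1/4; Rose 1/12

Neither parent survives and there are no descendants, so the estate passes to Kenneth's siblings and their issue per stirpes.
The estate is divided into 4 equal shares of 1/4 among Edmund, Harriet, Samuel, Beatrice.
Edmund predeceased; the 1/4 allotted to Edmund's branch passes to Edmund's issue by representation.
Martin's line is the sole branch at this level, so the full 1/4 passes to Martin's issue by representation.
Prudence is the sole taker at this level and receives the full 1/4.
Harriet is living and takes 1/4.
Samuel predeceased; the 1/4 allotted to Samuel's branch passes to Samuel's issue by representation.
The 1/4 is divided into 3 equal shares of 1/12 among Rose, George, Isaac.
Rose is living and takes 1/12.
George is living and takes 1/12.
Isaac is living and takes 1/12.
Beatrice is living and takes 1/4.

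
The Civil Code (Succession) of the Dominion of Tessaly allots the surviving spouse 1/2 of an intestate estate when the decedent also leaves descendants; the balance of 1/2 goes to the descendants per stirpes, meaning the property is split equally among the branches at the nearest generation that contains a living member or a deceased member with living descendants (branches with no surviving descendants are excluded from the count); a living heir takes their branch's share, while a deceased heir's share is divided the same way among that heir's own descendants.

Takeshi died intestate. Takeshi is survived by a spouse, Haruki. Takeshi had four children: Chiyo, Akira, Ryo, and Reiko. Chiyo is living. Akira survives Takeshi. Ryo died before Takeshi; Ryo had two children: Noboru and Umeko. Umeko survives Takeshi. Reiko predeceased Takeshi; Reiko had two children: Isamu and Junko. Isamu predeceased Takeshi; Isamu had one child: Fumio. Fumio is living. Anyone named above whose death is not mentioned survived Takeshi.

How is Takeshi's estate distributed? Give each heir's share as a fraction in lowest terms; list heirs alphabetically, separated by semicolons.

Akira 1/8; Chiyo 1/8; Fumio 1/16; Haruki 1/2; Junko 1/16; Noboru 1/16; Umeko 1/16

Haruki, as surviving spouse, takes 1/2.
The remaining 1/2 passes to Takeshi's descendants per stirpes.
The 1/2 is divided into 4 equal shares of 1/8 among Chiyo, Akira, Ryo, Reiko.
Chiyo is living and takes 1/8.
Akira is living and takes 1/8.
Ryo predeceased; the 1/8 allotted to Ryo's branch passes to Ryo's issue by representation.
The 1/8 is divided into 2 equal shares of 1/16 among Noboru, Umeko.
Noboru is living and takes 1/16.
Umeko is living and takes 1/16.
Reiko predeceased; the 1/8 allotted to Reiko's branch passes to Reiko's issue by representation.
The 1/8 is divided into 2 equal shares of 1/16 among Isamu, Junko.
Isamu predeceased; the 1/16 allotted to Isamu's branch passes to Isamu's issue by representation.
Fumio is the sole taker at this level and receives the full 1/16.
Junko is living and takes 1/16.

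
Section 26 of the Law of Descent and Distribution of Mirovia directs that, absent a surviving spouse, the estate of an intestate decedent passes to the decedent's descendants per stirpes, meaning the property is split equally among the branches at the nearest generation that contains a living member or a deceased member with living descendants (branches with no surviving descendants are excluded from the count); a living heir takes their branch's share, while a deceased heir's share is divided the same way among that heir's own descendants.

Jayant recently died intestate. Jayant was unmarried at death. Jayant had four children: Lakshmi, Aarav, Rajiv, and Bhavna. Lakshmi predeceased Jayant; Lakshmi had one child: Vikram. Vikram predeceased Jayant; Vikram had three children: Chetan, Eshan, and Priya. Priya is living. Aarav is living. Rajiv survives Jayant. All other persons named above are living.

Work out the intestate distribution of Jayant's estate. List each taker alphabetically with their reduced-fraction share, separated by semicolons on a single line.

Aarav 1/4; Bhavna 1/4; Chetan 1/12; Eshan 1/12; Priya 1/12; Rajiv 1/4

There is no surviving spouse, so the entire estate passes to Jayant's descendants per stirpes.
The estate is divided into 4 equal shares of 1/4 among Lakshmi, Aarav, Rajiv, Bhavna.
Lakshmi predeceased; the 1/4 allotted to Lakshmi's branch passes to Lakshmi's issue by representation.
Vikram's line is the sole branch at this level, so the full 1/4 passes to Vikram's issue by representation.
The 1/4 is divided into 3 equal shares of 1/12 among Chetan, Eshan, Priya.
Chetan is living and takes 1/12.
Eshan is living and takes 1/12.
Priya is living and takes 1/12.
Aarav is living and takes 1/4.
Rajiv is living and takes 1/4.
Bhavna is living and takes 1/4.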